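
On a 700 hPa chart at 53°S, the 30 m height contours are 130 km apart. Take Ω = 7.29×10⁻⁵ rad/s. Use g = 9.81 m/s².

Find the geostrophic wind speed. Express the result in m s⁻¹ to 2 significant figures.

Coriolis parameter at 53°S:
f = 2Ω sin φ = 2 × 7.29×10⁻⁵ × sin 53° = 1.16×10⁻⁴ s⁻¹
Height gradient: |∂Z/∂n| = 30 m / 130000 m = 2.31×10⁻⁴
On a pressure surface, geostrophic balance gives V_g = (g/f)|∂Z/∂n|:
V_g = 9.81 × 2.31×10⁻⁴ / 1.16×10⁻⁴ = 19.4 m/s

19 m s⁻¹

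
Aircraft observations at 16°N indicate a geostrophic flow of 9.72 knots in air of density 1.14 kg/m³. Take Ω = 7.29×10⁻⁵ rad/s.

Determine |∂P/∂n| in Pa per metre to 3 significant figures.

Coriolis parameter at 16°N:
f = 2Ω sin φ = 2 × 7.29×10⁻⁵ × sin 16° = 4.02×10⁻⁵ s⁻¹
Wind speed in SI: 9.72 knots = 5.00 m/s
Geostrophic balance rearranged: |∂P/∂n| = f ρ V_g
|∂P/∂n| = 4.02×10⁻⁵ × 1.14 × 5.00 = 2.29×10⁻⁴ Pa/m

2.29×10⁻⁴ Pa/m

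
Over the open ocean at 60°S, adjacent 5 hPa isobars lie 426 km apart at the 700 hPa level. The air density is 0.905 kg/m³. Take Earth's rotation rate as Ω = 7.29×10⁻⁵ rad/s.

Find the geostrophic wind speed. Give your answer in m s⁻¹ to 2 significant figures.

Coriolis parameter at 60°S:
f = 2Ω sin φ = 2 × 7.29×10⁻⁵ × sin 60° = 1.26×10⁻⁴ s⁻¹
Pressure gradient: |∂P/∂n| = 500 Pa / 426000 m = 1.17×10⁻³ Pa/m
Geostrophic balance (pressure-gradient force = Coriolis force):
V_g = (1/(fρ)) |∂P/∂n| = 1.17×10⁻³ / (1.26×10⁻⁴ × 0.905) = 10.3 m/s

10 m s⁻¹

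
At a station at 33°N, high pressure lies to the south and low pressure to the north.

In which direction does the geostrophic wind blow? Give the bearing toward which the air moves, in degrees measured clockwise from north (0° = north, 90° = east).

The pressure-gradient force points toward the north (bearing 000°).
Geostrophic balance: in the Northern Hemisphere the Coriolis force deflects motion to the right, so the geostrophic wind blows 90° to the right of the pressure-gradient force (low pressure on the left).
Rotating 000° by 90° clockwise gives 090° — the wind blows toward the east.

090°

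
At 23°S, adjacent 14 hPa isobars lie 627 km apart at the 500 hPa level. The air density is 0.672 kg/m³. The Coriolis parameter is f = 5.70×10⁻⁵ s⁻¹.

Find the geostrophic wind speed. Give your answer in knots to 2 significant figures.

110 knots

Pressure gradient: |∂P/∂n| = 1400 Pa / 627000 m = 2.23×10⁻³ Pa/m
Geostrophic balance (pressure-gradient force = Coriolis force):
V_g = (1/(fρ)) |∂P/∂n| = 2.23×10⁻³ / (5.70×10⁻⁵ × 0.672) = 58.3 m/s
Converting: 58.3 m/s × 1.944 = 110 knots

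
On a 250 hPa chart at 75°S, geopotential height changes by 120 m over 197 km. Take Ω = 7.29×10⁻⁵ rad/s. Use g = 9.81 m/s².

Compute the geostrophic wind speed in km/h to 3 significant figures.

153 km/h

Coriolis parameter at 75°S:
f = 2Ω sin φ = 2 × 7.29×10⁻⁵ × sin 75° = 1.41×10⁻⁴ s⁻¹
Height gradient: |∂Z/∂n| = 120 m / 197000 m = 6.09×10⁻⁴
On a pressure surface, geostrophic balance gives V_g = (g/f)|∂Z/∂n|:
V_g = 9.81 × 6.09×10⁻⁴ / 1.41×10⁻⁴ = 42.4 m/s
Converting: 42.4 m/s × 3.6 = 153 km/h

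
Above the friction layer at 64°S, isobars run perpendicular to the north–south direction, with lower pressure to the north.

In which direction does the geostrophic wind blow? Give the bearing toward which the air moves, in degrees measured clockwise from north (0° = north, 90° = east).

The pressure-gradient force points toward the north (bearing 000°).
Geostrophic balance: in the Southern Hemisphere the Coriolis force deflects motion to the left, so the geostrophic wind blows 90° to the left of the pressure-gradient force (low pressure on the right).
Rotating 000° by 90° counterclockwise gives 270° — the wind blows toward the west.

270°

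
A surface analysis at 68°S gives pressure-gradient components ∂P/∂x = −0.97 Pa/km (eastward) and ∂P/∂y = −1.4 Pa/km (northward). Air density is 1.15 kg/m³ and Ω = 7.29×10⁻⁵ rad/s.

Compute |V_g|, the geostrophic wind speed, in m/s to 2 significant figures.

11 m/s

Coriolis parameter at 68°S:
f = 2Ω sin φ = 2 × 7.29×10⁻⁵ × sin 68° = 1.35×10⁻⁴ s⁻¹
In the Southern Hemisphere f is negative: f = −1.35×10⁻⁴ s⁻¹.
Component geostrophic relations (x east, y north):
u_g = −(1/(fρ)) ∂P/∂y,  v_g = (1/(fρ)) ∂P/∂x
u_g = −(−1.4×10⁻³)/(−1.35×10⁻⁴ × 1.15) = −9.01 m/s;  v_g = (−0.97×10⁻³)/(−1.35×10⁻⁴ × 1.15) = 6.24 m/s
|V_g| = √(u_g² + v_g²) = 11.0 m/s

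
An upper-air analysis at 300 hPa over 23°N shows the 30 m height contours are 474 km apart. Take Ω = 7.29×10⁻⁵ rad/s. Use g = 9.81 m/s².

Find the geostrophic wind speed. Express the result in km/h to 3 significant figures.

39.2 km/h

Coriolis parameter at 23°N:
f = 2Ω sin φ = 2 × 7.29×10⁻⁵ × sin 23° = 5.70×10⁻⁵ s⁻¹
Height gradient: |∂Z/∂n| = 30 m / 474000 m = 6.33×10⁻⁵
On a pressure surface, geostrophic balance gives V_g = (g/f)|∂Z/∂n|:
V_g = 9.81 × 6.33×10⁻⁵ / 5.70×10⁻⁵ = 10.9 m/s
Converting: 10.9 m/s × 3.6 = 39.2 km/h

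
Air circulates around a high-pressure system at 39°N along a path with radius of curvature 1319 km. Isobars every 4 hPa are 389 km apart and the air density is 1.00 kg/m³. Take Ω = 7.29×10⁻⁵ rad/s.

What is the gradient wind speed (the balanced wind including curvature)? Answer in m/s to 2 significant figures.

12 m/s

Coriolis parameter at 39°N:
f = 2Ω sin φ = 2 × 7.29×10⁻⁵ × sin 39° = 9.18×10⁻⁵ s⁻¹
Pressure gradient: |∂P/∂n| = 400 Pa / 389000 m = 1.03×10⁻³ Pa/m
Geostrophic speed: V_g = |∂P/∂n|/(fρ) = 1.03×10⁻³/(9.18×10⁻⁵ × 1.00) = 11.2 m/s
Around a high, pressure-gradient force acts outward with centrifugal, so Coriolis balances both:
fV = (1/ρ)|∂P/∂n| + V²/R  →  V² − fR·V + fR·V_g = 0
With fR = 9.18×10⁻⁵ × 1319×10³ m = 121 m/s:
V = [fR − √((fR)² − 4 fR V_g)]/2 = [121 − √(121² − 4×121×11.2)]/2 = 12.5 m/s
Supergeostrophic (V > V_g = 11.2 m/s), as expected around a high.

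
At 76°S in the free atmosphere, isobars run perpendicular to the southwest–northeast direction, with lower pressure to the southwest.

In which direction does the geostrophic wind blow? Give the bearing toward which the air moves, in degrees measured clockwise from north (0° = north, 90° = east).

The pressure-gradient force points toward the southwest (bearing 225°).
Geostrophic balance: in the Southern Hemisphere the Coriolis force deflects motion to the left, so the geostrophic wind blows 90° to the left of the pressure-gradient force (low pressure on the right).
Rotating 225° by 90° counterclockwise gives 135° — the wind blows toward the southeast.

135°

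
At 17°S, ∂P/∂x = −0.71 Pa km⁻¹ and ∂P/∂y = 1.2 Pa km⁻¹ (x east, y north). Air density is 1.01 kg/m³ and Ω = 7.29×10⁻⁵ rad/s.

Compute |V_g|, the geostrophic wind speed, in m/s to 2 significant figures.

Coriolis parameter at 17°S:
f = 2Ω sin φ = 2 × 7.29×10⁻⁵ × sin 17° = 4.26×10⁻⁵ s⁻¹
In the Southern Hemisphere f is negative: f = −4.26×10⁻⁵ s⁻¹.
Component geostrophic relations (x east, y north):
u_g = −(1/(fρ)) ∂P/∂y,  v_g = (1/(fρ)) ∂P/∂x
u_g = −(1.2×10⁻³)/(−4.26×10⁻⁵ × 1.01) = 27.9 m/s;  v_g = (−0.71×10⁻³)/(−4.26×10⁻⁵ × 1.01) = 16.5 m/s
|V_g| = √(u_g² + v_g²) = 32.4 m/s

32 m/s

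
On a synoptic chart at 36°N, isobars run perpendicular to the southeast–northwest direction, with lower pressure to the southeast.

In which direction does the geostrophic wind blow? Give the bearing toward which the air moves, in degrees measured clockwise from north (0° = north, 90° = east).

The pressure-gradient force points toward the southeast (bearing 135°).
Geostrophic balance: in the Northern Hemisphere the Coriolis force deflects motion to the right, so the geostrophic wind blows 90° to the right of the pressure-gradient force (low pressure on the left).
Rotating 135° by 90° clockwise gives 225° — the wind blows toward the southwest.

225°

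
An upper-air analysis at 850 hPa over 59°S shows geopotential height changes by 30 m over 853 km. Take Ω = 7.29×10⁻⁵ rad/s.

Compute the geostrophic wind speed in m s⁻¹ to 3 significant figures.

2.76 m s⁻¹

Coriolis parameter at 59°S:
f = 2Ω sin φ = 2 × 7.29×10⁻⁵ × sin 59° = 1.25×10⁻⁴ s⁻¹
Height gradient: |∂Z/∂n| = 30 m / 853000 m = 3.52×10⁻⁵
On a pressure surface, geostrophic balance gives V_g = (g/f)|∂Z/∂n|:
V_g = 9.81 × 3.52×10⁻⁵ / 1.25×10⁻⁴ = 2.76 m/s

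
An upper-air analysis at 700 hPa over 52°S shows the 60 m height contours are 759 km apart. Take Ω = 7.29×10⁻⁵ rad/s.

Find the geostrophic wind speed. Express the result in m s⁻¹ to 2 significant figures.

Coriolis parameter at 52°S:
f = 2Ω sin φ = 2 × 7.29×10⁻⁵ × sin 52° = 1.15×10⁻⁴ s⁻¹
Height gradient: |∂Z/∂n| = 60 m / 759000 m = 7.91×10⁻⁵
On a pressure surface, geostrophic balance gives V_g = (g/f)|∂Z/∂n|:
V_g = 9.81 × 7.91×10⁻⁵ / 1.15×10⁻⁴ = 6.75 m/s

6.7 m s⁻¹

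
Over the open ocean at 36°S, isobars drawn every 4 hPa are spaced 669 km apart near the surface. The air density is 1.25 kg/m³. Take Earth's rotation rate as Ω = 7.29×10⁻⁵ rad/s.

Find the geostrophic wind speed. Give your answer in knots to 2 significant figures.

11 knots

Coriolis parameter at 36°S:
f = 2Ω sin φ = 2 × 7.29×10⁻⁵ × sin 36° = 8.57×10⁻⁵ s⁻¹
Pressure gradient: |∂P/∂n| = 400 Pa / 669000 m = 5.98×10⁻⁴ Pa/m
Geostrophic balance (pressure-gradient force = Coriolis force):
V_g = (1/(fρ)) |∂P/∂n| = 5.98×10⁻⁴ / (8.57×10⁻⁵ × 1.25) = 5.58 m/s
Converting: 5.58 m/s × 1.944 = 11 knots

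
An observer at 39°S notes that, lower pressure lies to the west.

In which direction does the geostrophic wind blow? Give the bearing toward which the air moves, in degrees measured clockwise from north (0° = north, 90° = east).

180°

The pressure-gradient force points toward the west (bearing 270°).
Geostrophic balance: in the Southern Hemisphere the Coriolis force deflects motion to the left, so the geostrophic wind blows 90° to the left of the pressure-gradient force (low pressure on the right).
Rotating 270° by 90° counterclockwise gives 180° — the wind blows toward the south.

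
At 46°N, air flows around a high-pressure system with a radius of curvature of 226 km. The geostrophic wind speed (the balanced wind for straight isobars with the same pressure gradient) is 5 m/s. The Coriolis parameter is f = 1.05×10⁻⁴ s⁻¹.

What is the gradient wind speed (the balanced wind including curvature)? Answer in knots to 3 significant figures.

Around a high, pressure-gradient force acts outward with centrifugal, so Coriolis balances both:
fV = (1/ρ)|∂P/∂n| + V²/R  →  V² − fR·V + fR·V_g = 0
With fR = 1.05×10⁻⁴ × 226×10³ m = 23.7 m/s:
V = [fR − √((fR)² − 4 fR V_g)]/2 = [23.7 − √(23.7² − 4×23.7×5)]/2 = 7.16 m/s
Supergeostrophic (V > V_g = 5 m/s), as expected around a high.
Converting: 7.16 m/s × 1.944 = 13.9 knots

13.9 knots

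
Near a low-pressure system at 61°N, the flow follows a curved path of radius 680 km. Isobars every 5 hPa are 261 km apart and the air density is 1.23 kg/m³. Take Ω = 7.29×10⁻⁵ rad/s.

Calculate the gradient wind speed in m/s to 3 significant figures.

Coriolis parameter at 61°N:
f = 2Ω sin φ = 2 × 7.29×10⁻⁵ × sin 61° = 1.28×10⁻⁴ s⁻¹
Pressure gradient: |∂P/∂n| = 500 Pa / 261000 m = 1.92×10⁻³ Pa/m
Geostrophic speed: V_g = |∂P/∂n|/(fρ) = 1.92×10⁻³/(1.28×10⁻⁴ × 1.23) = 12.2 m/s
Around a low, centrifugal force acts outward with Coriolis, so pressure-gradient force balances both:
(1/ρ)|∂P/∂n| = fV + V²/R  →  V² + fR·V − fR·V_g = 0
With fR = 1.28×10⁻⁴ × 680×10³ m = 86.7 m/s:
V = [−fR + √((fR)² + 4 fR V_g)]/2 = [−86.7 + √(86.7² + 4×86.7×12.2)]/2 = 10.9 m/s
Subgeostrophic (V < V_g = 12.2 m/s), as expected around a low.

10.9 m/s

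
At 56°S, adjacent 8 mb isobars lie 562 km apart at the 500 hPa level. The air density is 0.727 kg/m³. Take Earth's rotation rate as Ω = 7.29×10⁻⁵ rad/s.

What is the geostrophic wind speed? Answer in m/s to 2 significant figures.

16 m/s

Coriolis parameter at 56°S:
f = 2Ω sin φ = 2 × 7.29×10⁻⁵ × sin 56° = 1.21×10⁻⁴ s⁻¹
Pressure gradient: |∂P/∂n| = 800 Pa / 562000 m = 1.42×10⁻³ Pa/m
Geostrophic balance (pressure-gradient force = Coriolis force):
V_g = (1/(fρ)) |∂P/∂n| = 1.42×10⁻³ / (1.21×10⁻⁴ × 0.727) = 16.2 m/s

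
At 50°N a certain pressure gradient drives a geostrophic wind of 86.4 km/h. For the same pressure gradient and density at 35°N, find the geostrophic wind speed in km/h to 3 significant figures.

With the same pressure gradient and density, V_g ∝ 1/f ∝ 1/sin φ.
V₂ = V₁ · sin φ₁ / sin φ₂ = 86.4 × sin 50° / sin 35°
V₂ = 86.4 × 0.7660/0.5736 = 115 km/h

115 km/h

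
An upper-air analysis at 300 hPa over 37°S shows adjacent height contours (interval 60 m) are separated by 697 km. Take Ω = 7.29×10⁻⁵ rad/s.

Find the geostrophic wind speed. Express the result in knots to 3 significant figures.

18.7 knots

Coriolis parameter at 37°S:
f = 2Ω sin φ = 2 × 7.29×10⁻⁵ × sin 37° = 8.77×10⁻⁵ s⁻¹
Height gradient: |∂Z/∂n| = 60 m / 697000 m = 8.61×10⁻⁵
On a pressure surface, geostrophic balance gives V_g = (g/f)|∂Z/∂n|:
V_g = 9.81 × 8.61×10⁻⁵ / 8.77×10⁻⁵ = 9.62 m/s
Converting: 9.62 m/s × 1.944 = 18.7 knots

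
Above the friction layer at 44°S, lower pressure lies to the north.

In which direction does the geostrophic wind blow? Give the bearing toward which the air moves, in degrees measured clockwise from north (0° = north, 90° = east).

The pressure-gradient force points toward the north (bearing 000°).
Geostrophic balance: in the Southern Hemisphere the Coriolis force deflects motion to the left, so the geostrophic wind blows 90° to the left of the pressure-gradient force (low pressure on the right).
Rotating 000° by 90° counterclockwise gives 270° — the wind blows toward the west.

270°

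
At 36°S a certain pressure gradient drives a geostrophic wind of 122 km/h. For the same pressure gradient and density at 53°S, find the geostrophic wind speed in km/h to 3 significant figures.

With the same pressure gradient and density, V_g ∝ 1/f ∝ 1/sin φ.
V₂ = V₁ · sin φ₁ / sin φ₂ = 122 × sin 36° / sin 53°
V₂ = 122 × 0.5878/0.7986 = 89.8 km/h

89.8 km/h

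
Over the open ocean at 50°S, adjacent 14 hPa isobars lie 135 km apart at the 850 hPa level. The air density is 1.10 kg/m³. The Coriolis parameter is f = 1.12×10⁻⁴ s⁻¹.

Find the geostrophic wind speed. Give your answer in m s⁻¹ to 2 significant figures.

Pressure gradient: |∂P/∂n| = 1400 Pa / 135000 m = 1.04×10⁻² Pa/m
Geostrophic balance (pressure-gradient force = Coriolis force):
V_g = (1/(fρ)) |∂P/∂n| = 1.04×10⁻² / (1.12×10⁻⁴ × 1.10) = 84.2 m/s

84 m s⁻¹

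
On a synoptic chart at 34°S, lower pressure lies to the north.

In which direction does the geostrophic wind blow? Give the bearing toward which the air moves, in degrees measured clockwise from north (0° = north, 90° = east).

270°

The pressure-gradient force points toward the north (bearing 000°).
Geostrophic balance: in the Southern Hemisphere the Coriolis force deflects motion to the left, so the geostrophic wind blows 90° to the left of the pressure-gradient force (low pressure on the right).
Rotating 000° by 90° counterclockwise gives 270° — the wind blows toward the west.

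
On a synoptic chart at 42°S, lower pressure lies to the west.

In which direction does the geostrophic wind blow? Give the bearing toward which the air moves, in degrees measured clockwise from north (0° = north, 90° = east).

The pressure-gradient force points toward the west (bearing 270°).
Geostrophic balance: in the Southern Hemisphere the Coriolis force deflects motion to the left, so the geostrophic wind blows 90° to the left of the pressure-gradient force (low pressure on the right).
Rotating 270° by 90° counterclockwise gives 180° — the wind blows toward the south.

180°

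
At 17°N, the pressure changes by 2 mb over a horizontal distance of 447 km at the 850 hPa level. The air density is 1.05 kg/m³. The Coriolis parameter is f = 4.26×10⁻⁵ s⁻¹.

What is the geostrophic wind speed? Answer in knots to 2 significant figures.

Pressure gradient: |∂P/∂n| = 200 Pa / 447000 m = 4.47×10⁻⁴ Pa/m
Geostrophic balance (pressure-gradient force = Coriolis force):
V_g = (1/(fρ)) |∂P/∂n| = 4.47×10⁻⁴ / (4.26×10⁻⁵ × 1.05) = 10.0 m/s
Converting: 10.0 m/s × 1.944 = 19 knots

19 knots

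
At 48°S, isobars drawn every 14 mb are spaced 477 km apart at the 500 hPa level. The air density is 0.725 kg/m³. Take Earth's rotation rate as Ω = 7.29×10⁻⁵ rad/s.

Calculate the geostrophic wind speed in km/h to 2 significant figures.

130 km/h

Coriolis parameter at 48°S:
f = 2Ω sin φ = 2 × 7.29×10⁻⁵ × sin 48° = 1.08×10⁻⁴ s⁻¹
Pressure gradient: |∂P/∂n| = 1400 Pa / 477000 m = 2.94×10⁻³ Pa/m
Geostrophic balance (pressure-gradient force = Coriolis force):
V_g = (1/(fρ)) |∂P/∂n| = 2.94×10⁻³ / (1.08×10⁻⁴ × 0.725) = 37.4 m/s
Converting: 37.4 m/s × 3.6 = 130 km/h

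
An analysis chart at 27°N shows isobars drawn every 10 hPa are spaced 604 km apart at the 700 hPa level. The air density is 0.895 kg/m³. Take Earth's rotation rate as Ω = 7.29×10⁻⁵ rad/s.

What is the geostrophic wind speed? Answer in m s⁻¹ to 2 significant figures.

28 m s⁻¹

Coriolis parameter at 27°N:
f = 2Ω sin φ = 2 × 7.29×10⁻⁵ × sin 27° = 6.62×10⁻⁵ s⁻¹
Pressure gradient: |∂P/∂n| = 1000 Pa / 604000 m = 1.66×10⁻³ Pa/m
Geostrophic balance (pressure-gradient force = Coriolis force):
V_g = (1/(fρ)) |∂P/∂n| = 1.66×10⁻³ / (6.62×10⁻⁵ × 0.895) = 27.9 m/s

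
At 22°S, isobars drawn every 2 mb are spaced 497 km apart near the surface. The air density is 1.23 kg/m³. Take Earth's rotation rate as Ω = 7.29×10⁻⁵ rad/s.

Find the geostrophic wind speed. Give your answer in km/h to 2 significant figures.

Coriolis parameter at 22°S:
f = 2Ω sin φ = 2 × 7.29×10⁻⁵ × sin 22° = 5.46×10⁻⁵ s⁻¹
Pressure gradient: |∂P/∂n| = 200 Pa / 497000 m = 4.02×10⁻⁴ Pa/m
Geostrophic balance (pressure-gradient force = Coriolis force):
V_g = (1/(fρ)) |∂P/∂n| = 4.02×10⁻⁴ / (5.46×10⁻⁵ × 1.23) = 5.99 m/s
Converting: 5.99 m/s × 3.6 = 22 km/h

22 km/h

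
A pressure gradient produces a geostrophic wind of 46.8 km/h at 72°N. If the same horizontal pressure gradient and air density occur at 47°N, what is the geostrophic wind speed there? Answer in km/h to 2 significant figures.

With the same pressure gradient and density, V_g ∝ 1/f ∝ 1/sin φ.
V₂ = V₁ · sin φ₁ / sin φ₂ = 46.8 × sin 72° / sin 47°
V₂ = 46.8 × 0.9511/0.7314 = 61 km/h

61 km/h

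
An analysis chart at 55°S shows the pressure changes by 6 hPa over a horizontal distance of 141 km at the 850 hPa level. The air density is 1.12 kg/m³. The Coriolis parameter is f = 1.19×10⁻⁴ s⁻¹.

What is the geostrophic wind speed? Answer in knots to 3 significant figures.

62.1 knots

Pressure gradient: |∂P/∂n| = 600 Pa / 141000 m = 4.26×10⁻³ Pa/m
Geostrophic balance (pressure-gradient force = Coriolis force):
V_g = (1/(fρ)) |∂P/∂n| = 4.26×10⁻³ / (1.19×10⁻⁴ × 1.12) = 31.9 m/s
Converting: 31.9 m/s × 1.944 = 62.1 knots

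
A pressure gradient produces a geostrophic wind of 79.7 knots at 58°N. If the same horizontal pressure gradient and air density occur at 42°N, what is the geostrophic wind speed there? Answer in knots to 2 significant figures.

100 knots

With the same pressure gradient and density, V_g ∝ 1/f ∝ 1/sin φ.
V₂ = V₁ · sin φ₁ / sin φ₂ = 79.7 × sin 58° / sin 42°
V₂ = 79.7 × 0.8480/0.6691 = 100 knots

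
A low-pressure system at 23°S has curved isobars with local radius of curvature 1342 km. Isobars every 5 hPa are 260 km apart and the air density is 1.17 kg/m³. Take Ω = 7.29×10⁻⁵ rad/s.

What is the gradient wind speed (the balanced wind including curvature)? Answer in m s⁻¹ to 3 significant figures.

22.3 m s⁻¹

Coriolis parameter at 23°S:
f = 2Ω sin φ = 2 × 7.29×10⁻⁵ × sin 23° = 5.70×10⁻⁵ s⁻¹
Pressure gradient: |∂P/∂n| = 500 Pa / 260000 m = 1.92×10⁻³ Pa/m
Geostrophic speed: V_g = |∂P/∂n|/(fρ) = 1.92×10⁻³/(5.70×10⁻⁵ × 1.17) = 28.9 m/s
Around a low, centrifugal force acts outward with Coriolis, so pressure-gradient force balances both:
(1/ρ)|∂P/∂n| = fV + V²/R  →  V² + fR·V − fR·V_g = 0
With fR = 5.70×10⁻⁵ × 1342×10³ m = 76.5 m/s:
V = [−fR + √((fR)² + 4 fR V_g)]/2 = [−76.5 + √(76.5² + 4×76.5×28.9)]/2 = 22.3 m/s
Subgeostrophic (V < V_g = 28.9 m/s), as expected around a low.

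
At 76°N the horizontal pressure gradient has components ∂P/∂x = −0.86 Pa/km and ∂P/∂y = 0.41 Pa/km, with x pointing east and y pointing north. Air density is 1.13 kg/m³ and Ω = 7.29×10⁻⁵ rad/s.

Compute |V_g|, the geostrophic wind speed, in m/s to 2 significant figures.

Coriolis parameter at 76°N:
f = 2Ω sin φ = 2 × 7.29×10⁻⁵ × sin 76° = 1.41×10⁻⁴ s⁻¹
Component geostrophic relations (x east, y north):
u_g = −(1/(fρ)) ∂P/∂y,  v_g = (1/(fρ)) ∂P/∂x
u_g = −(0.41×10⁻³)/(1.41×10⁻⁴ × 1.13) = −2.56 m/s;  v_g = (−0.86×10⁻³)/(1.41×10⁻⁴ × 1.13) = −5.38 m/s
|V_g| = √(u_g² + v_g²) = 5.96 m/s

6.0 m/s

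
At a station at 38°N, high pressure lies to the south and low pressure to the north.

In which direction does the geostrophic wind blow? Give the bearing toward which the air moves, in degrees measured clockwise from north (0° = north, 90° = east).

The pressure-gradient force points toward the north (bearing 000°).
Geostrophic balance: in the Northern Hemisphere the Coriolis force deflects motion to the right, so the geostrophic wind blows 90° to the right of the pressure-gradient force (low pressure on the left).
Rotating 000° by 90° clockwise gives 090° — the wind blows toward the east.

090°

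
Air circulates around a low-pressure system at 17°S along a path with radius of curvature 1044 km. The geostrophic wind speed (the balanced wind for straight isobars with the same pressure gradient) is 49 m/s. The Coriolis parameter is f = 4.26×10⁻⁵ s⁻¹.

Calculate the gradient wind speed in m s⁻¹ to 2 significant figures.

29 m s⁻¹

Around a low, centrifugal force acts outward with Coriolis, so pressure-gradient force balances both:
(1/ρ)|∂P/∂n| = fV + V²/R  →  V² + fR·V − fR·V_g = 0
With fR = 4.26×10⁻⁵ × 1044×10³ m = 44.5 m/s:
V = [−fR + √((fR)² + 4 fR V_g)]/2 = [−44.5 + √(44.5² + 4×44.5×49)]/2 = 29.5 m/s
Subgeostrophic (V < V_g = 49 m/s), as expected around a low.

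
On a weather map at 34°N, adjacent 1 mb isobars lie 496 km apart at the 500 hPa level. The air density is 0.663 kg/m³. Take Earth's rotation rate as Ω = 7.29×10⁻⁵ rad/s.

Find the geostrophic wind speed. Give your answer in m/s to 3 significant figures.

Coriolis parameter at 34°N:
f = 2Ω sin φ = 2 × 7.29×10⁻⁵ × sin 34° = 8.15×10⁻⁵ s⁻¹
Pressure gradient: |∂P/∂n| = 100 Pa / 496000 m = 2.02×10⁻⁴ Pa/m
Geostrophic balance (pressure-gradient force = Coriolis force):
V_g = (1/(fρ)) |∂P/∂n| = 2.02×10⁻⁴ / (8.15×10⁻⁵ × 0.663) = 3.73 m/s

3.73 m/s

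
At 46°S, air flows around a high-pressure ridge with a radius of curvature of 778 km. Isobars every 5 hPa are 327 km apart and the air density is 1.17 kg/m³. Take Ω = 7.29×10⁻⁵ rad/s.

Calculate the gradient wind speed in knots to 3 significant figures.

Coriolis parameter at 46°S:
f = 2Ω sin φ = 2 × 7.29×10⁻⁵ × sin 46° = 1.05×10⁻⁴ s⁻¹
Pressure gradient: |∂P/∂n| = 500 Pa / 327000 m = 1.53×10⁻³ Pa/m
Geostrophic speed: V_g = |∂P/∂n|/(fρ) = 1.53×10⁻³/(1.05×10⁻⁴ × 1.17) = 12.5 m/s
Around a high, pressure-gradient force acts outward with centrifugal, so Coriolis balances both:
fV = (1/ρ)|∂P/∂n| + V²/R  →  V² − fR·V + fR·V_g = 0
With fR = 1.05×10⁻⁴ × 778×10³ m = 81.6 m/s:
V = [fR − √((fR)² − 4 fR V_g)]/2 = [81.6 − √(81.6² − 4×81.6×12.5)]/2 = 15.3 m/s
Supergeostrophic (V > V_g = 12.5 m/s), as expected around a high.
Converting: 15.3 m/s × 1.944 = 29.8 knots

29.8 knots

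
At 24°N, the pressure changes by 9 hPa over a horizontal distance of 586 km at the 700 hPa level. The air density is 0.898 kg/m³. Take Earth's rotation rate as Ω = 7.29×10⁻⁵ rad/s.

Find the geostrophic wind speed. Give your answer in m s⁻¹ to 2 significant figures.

29 m s⁻¹

Coriolis parameter at 24°N:
f = 2Ω sin φ = 2 × 7.29×10⁻⁵ × sin 24° = 5.93×10⁻⁵ s⁻¹
Pressure gradient: |∂P/∂n| = 900 Pa / 586000 m = 1.54×10⁻³ Pa/m
Geostrophic balance (pressure-gradient force = Coriolis force):
V_g = (1/(fρ)) |∂P/∂n| = 1.54×10⁻³ / (5.93×10⁻⁵ × 0.898) = 28.8 m/s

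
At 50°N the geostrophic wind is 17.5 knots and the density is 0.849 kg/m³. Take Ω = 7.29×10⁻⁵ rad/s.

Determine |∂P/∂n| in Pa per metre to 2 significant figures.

8.5×10⁻⁴ Pa/m

Coriolis parameter at 50°N:
f = 2Ω sin φ = 2 × 7.29×10⁻⁵ × sin 50° = 1.12×10⁻⁴ s⁻¹
Wind speed in SI: 17.5 knots = 9.00 m/s
Geostrophic balance rearranged: |∂P/∂n| = f ρ V_g
|∂P/∂n| = 1.12×10⁻⁴ × 0.849 × 9.00 = 8.54×10⁻⁴ Pa/m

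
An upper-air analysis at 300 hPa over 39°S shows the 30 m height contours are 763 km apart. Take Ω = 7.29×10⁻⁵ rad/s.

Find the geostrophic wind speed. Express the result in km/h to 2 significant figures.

Coriolis parameter at 39°S:
f = 2Ω sin φ = 2 × 7.29×10⁻⁵ × sin 39° = 9.18×10⁻⁵ s⁻¹
Height gradient: |∂Z/∂n| = 30 m / 763000 m = 3.93×10⁻⁵
On a pressure surface, geostrophic balance gives V_g = (g/f)|∂Z/∂n|:
V_g = 9.81 × 3.93×10⁻⁵ / 9.18×10⁻⁵ = 4.20 m/s
Converting: 4.20 m/s × 3.6 = 15 km/h

15 km/h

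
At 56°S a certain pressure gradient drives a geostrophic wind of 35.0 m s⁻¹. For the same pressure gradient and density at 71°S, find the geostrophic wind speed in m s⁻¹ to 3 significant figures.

30.7 m s⁻¹

With the same pressure gradient and density, V_g ∝ 1/f ∝ 1/sin φ.
V₂ = V₁ · sin φ₁ / sin φ₂ = 35.0 × sin 56° / sin 71°
V₂ = 35.0 × 0.8290/0.9455 = 30.7 m s⁻¹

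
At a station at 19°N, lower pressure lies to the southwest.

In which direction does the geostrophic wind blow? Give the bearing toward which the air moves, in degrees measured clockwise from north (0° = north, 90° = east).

The pressure-gradient force points toward the southwest (bearing 225°).
Geostrophic balance: in the Northern Hemisphere the Coriolis force deflects motion to the right, so the geostrophic wind blows 90° to the right of the pressure-gradient force (low pressure on the left).
Rotating 225° by 90° clockwise gives 315° — the wind blows toward the northwest.

315°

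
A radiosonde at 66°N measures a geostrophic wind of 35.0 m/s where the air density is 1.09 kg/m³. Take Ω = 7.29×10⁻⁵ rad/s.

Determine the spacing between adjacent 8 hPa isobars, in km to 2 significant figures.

Coriolis parameter at 66°N:
f = 2Ω sin φ = 2 × 7.29×10⁻⁵ × sin 66° = 1.33×10⁻⁴ s⁻¹
Geostrophic balance rearranged: |∂P/∂n| = f ρ V_g
|∂P/∂n| = 1.33×10⁻⁴ × 1.09 × 35.0 = 5.08×10⁻³ Pa/m
Isobar spacing: Δn = ΔP/|∂P/∂n| = 800 Pa / 5.08×10⁻³ Pa/m = 157437 m ≈ 160 km

160 km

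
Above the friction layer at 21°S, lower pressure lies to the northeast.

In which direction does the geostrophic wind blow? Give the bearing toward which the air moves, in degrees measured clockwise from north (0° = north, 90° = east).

315°

The pressure-gradient force points toward the northeast (bearing 045°).
Geostrophic balance: in the Southern Hemisphere the Coriolis force deflects motion to the left, so the geostrophic wind blows 90° to the left of the pressure-gradient force (low pressure on the right).
Rotating 045° by 90° counterclockwise gives 315° — the wind blows toward the northwest.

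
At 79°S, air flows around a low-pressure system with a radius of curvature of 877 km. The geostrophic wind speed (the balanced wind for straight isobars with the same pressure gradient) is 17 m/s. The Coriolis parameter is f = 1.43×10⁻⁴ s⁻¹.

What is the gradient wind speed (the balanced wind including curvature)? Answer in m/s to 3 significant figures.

Around a low, centrifugal force acts outward with Coriolis, so pressure-gradient force balances both:
(1/ρ)|∂P/∂n| = fV + V²/R  →  V² + fR·V − fR·V_g = 0
With fR = 1.43×10⁻⁴ × 877×10³ m = 125 m/s:
V = [−fR + √((fR)² + 4 fR V_g)]/2 = [−125 + √(125² + 4×125×17)]/2 = 15.2 m/s
Subgeostrophic (V < V_g = 17 m/s), as expected around a low.

15.2 m/s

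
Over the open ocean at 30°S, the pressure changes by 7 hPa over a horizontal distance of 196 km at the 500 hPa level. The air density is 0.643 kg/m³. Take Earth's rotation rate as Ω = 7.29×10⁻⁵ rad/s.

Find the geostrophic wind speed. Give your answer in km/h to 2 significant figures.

270 km/h

Coriolis parameter at 30°S:
f = 2Ω sin φ = 2 × 7.29×10⁻⁵ × sin 30° = 7.29×10⁻⁵ s⁻¹
Pressure gradient: |∂P/∂n| = 700 Pa / 196000 m = 3.57×10⁻³ Pa/m
Geostrophic balance (pressure-gradient force = Coriolis force):
V_g = (1/(fρ)) |∂P/∂n| = 3.57×10⁻³ / (7.29×10⁻⁵ × 0.643) = 76.2 m/s
Converting: 76.2 m/s × 3.6 = 270 km/h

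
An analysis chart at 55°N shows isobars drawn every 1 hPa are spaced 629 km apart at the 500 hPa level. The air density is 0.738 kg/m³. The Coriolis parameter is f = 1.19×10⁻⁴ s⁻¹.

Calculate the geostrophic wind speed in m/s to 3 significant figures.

Pressure gradient: |∂P/∂n| = 100 Pa / 629000 m = 1.59×10⁻⁴ Pa/m
Geostrophic balance (pressure-gradient force = Coriolis force):
V_g = (1/(fρ)) |∂P/∂n| = 1.59×10⁻⁴ / (1.19×10⁻⁴ × 0.738) = 1.81 m/s

1.81 m/s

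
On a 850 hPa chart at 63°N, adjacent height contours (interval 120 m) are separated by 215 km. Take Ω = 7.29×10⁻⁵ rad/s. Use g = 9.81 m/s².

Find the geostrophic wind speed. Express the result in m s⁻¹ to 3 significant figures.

Coriolis parameter at 63°N:
f = 2Ω sin φ = 2 × 7.29×10⁻⁵ × sin 63° = 1.30×10⁻⁴ s⁻¹
Height gradient: |∂Z/∂n| = 120 m / 215000 m = 5.58×10⁻⁴
On a pressure surface, geostrophic balance gives V_g = (g/f)|∂Z/∂n|:
V_g = 9.81 × 5.58×10⁻⁴ / 1.30×10⁻⁴ = 42.1 m/s

42.1 m s⁻¹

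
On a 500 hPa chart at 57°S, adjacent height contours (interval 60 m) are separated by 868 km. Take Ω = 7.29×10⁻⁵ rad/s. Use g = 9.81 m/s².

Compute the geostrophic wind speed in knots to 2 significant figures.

11 knots

Coriolis parameter at 57°S:
f = 2Ω sin φ = 2 × 7.29×10⁻⁵ × sin 57° = 1.22×10⁻⁴ s⁻¹
Height gradient: |∂Z/∂n| = 60 m / 868000 m = 6.91×10⁻⁵
On a pressure surface, geostrophic balance gives V_g = (g/f)|∂Z/∂n|:
V_g = 9.81 × 6.91×10⁻⁵ / 1.22×10⁻⁴ = 5.55 m/s
Converting: 5.55 m/s × 1.944 = 11 knots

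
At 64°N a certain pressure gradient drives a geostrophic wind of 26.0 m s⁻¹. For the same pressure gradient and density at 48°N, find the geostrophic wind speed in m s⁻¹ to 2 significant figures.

31 m s⁻¹

With the same pressure gradient and density, V_g ∝ 1/f ∝ 1/sin φ.
V₂ = V₁ · sin φ₁ / sin φ₂ = 26.0 × sin 64° / sin 48°
V₂ = 26.0 × 0.8988/0.7431 = 31 m s⁻¹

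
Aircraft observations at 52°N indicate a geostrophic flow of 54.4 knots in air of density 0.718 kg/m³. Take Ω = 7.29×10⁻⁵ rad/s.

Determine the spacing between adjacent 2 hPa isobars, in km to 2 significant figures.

87 km

Coriolis parameter at 52°N:
f = 2Ω sin φ = 2 × 7.29×10⁻⁵ × sin 52° = 1.15×10⁻⁴ s⁻¹
Wind speed in SI: 54.4 knots = 28.0 m/s
Geostrophic balance rearranged: |∂P/∂n| = f ρ V_g
|∂P/∂n| = 1.15×10⁻⁴ × 0.718 × 28.0 = 2.31×10⁻³ Pa/m
Isobar spacing: Δn = ΔP/|∂P/∂n| = 200 Pa / 2.31×10⁻³ Pa/m = 86632 m ≈ 87 km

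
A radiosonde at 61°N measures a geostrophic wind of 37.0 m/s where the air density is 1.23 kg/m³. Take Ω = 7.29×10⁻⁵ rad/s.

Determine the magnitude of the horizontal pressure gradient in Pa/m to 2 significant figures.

Coriolis parameter at 61°N:
f = 2Ω sin φ = 2 × 7.29×10⁻⁵ × sin 61° = 1.28×10⁻⁴ s⁻¹
Geostrophic balance rearranged: |∂P/∂n| = f ρ V_g
|∂P/∂n| = 1.28×10⁻⁴ × 1.23 × 37.0 = 5.80×10⁻³ Pa/m

5.8×10⁻³ Pa/m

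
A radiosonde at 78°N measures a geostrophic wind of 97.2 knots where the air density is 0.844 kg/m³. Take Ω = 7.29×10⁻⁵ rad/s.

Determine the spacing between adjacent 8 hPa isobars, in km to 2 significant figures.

130 km

Coriolis parameter at 78°N:
f = 2Ω sin φ = 2 × 7.29×10⁻⁵ × sin 78° = 1.43×10⁻⁴ s⁻¹
Wind speed in SI: 97.2 knots = 50.0 m/s
Geostrophic balance rearranged: |∂P/∂n| = f ρ V_g
|∂P/∂n| = 1.43×10⁻⁴ × 0.844 × 50.0 = 6.02×10⁻³ Pa/m
Isobar spacing: Δn = ΔP/|∂P/∂n| = 800 Pa / 6.02×10⁻³ Pa/m = 132917 m ≈ 130 km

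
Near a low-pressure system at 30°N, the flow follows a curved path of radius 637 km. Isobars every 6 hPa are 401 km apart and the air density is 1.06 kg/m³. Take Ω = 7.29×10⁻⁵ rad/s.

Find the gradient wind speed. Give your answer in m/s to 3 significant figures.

Coriolis parameter at 30°N:
f = 2Ω sin φ = 2 × 7.29×10⁻⁵ × sin 30° = 7.29×10⁻⁵ s⁻¹
Pressure gradient: |∂P/∂n| = 600 Pa / 401000 m = 1.50×10⁻³ Pa/m
Geostrophic speed: V_g = |∂P/∂n|/(fρ) = 1.50×10⁻³/(7.29×10⁻⁵ × 1.06) = 19.4 m/s
Around a low, centrifugal force acts outward with Coriolis, so pressure-gradient force balances both:
(1/ρ)|∂P/∂n| = fV + V²/R  →  V² + fR·V − fR·V_g = 0
With fR = 7.29×10⁻⁵ × 637×10³ m = 46.4 m/s:
V = [−fR + √((fR)² + 4 fR V_g)]/2 = [−46.4 + √(46.4² + 4×46.4×19.4)]/2 = 14.7 m/s
Subgeostrophic (V < V_g = 19.4 m/s), as expected around a low.

14.7 m/s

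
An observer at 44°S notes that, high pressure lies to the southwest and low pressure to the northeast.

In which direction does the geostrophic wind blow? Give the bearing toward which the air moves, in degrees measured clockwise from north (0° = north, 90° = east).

315°

The pressure-gradient force points toward the northeast (bearing 045°).
Geostrophic balance: in the Southern Hemisphere the Coriolis force deflects motion to the left, so the geostrophic wind blows 90° to the left of the pressure-gradient force (low pressure on the right).
Rotating 045° by 90° counterclockwise gives 315° — the wind blows toward the northwest.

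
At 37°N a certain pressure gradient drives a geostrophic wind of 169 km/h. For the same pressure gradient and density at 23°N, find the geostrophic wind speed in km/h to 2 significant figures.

260 km/h

With the same pressure gradient and density, V_g ∝ 1/f ∝ 1/sin φ.
V₂ = V₁ · sin φ₁ / sin φ₂ = 169 × sin 37° / sin 23°
V₂ = 169 × 0.6018/0.3907 = 260 km/h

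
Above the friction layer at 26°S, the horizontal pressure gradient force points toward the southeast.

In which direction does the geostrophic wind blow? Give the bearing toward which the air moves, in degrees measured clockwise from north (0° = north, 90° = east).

045°

The pressure-gradient force points toward the southeast (bearing 135°).
Geostrophic balance: in the Southern Hemisphere the Coriolis force deflects motion to the left, so the geostrophic wind blows 90° to the left of the pressure-gradient force (low pressure on the right).
Rotating 135° by 90° counterclockwise gives 045° — the wind blows toward the northeast.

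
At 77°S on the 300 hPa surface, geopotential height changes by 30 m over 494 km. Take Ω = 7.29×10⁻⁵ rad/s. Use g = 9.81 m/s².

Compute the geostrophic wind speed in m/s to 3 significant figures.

4.19 m/s

Coriolis parameter at 77°S:
f = 2Ω sin φ = 2 × 7.29×10⁻⁵ × sin 77° = 1.42×10⁻⁴ s⁻¹
Height gradient: |∂Z/∂n| = 30 m / 494000 m = 6.07×10⁻⁵
On a pressure surface, geostrophic balance gives V_g = (g/f)|∂Z/∂n|:
V_g = 9.81 × 6.07×10⁻⁵ / 1.42×10⁻⁴ = 4.19 m/s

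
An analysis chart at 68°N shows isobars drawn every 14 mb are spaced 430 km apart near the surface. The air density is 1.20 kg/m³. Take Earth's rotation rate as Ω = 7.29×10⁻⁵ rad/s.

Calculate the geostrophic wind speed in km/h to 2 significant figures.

72 km/h

Coriolis parameter at 68°N:
f = 2Ω sin φ = 2 × 7.29×10⁻⁵ × sin 68° = 1.35×10⁻⁴ s⁻¹
Pressure gradient: |∂P/∂n| = 1400 Pa / 430000 m = 3.26×10⁻³ Pa/m
Geostrophic balance (pressure-gradient force = Coriolis force):
V_g = (1/(fρ)) |∂P/∂n| = 3.26×10⁻³ / (1.35×10⁻⁴ × 1.20) = 20.1 m/s
Converting: 20.1 m/s × 3.6 = 72 km/h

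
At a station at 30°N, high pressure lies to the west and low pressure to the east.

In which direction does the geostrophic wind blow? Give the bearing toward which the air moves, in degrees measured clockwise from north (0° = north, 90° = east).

180°

The pressure-gradient force points toward the east (bearing 090°).
Geostrophic balance: in the Northern Hemisphere the Coriolis force deflects motion to the right, so the geostrophic wind blows 90° to the right of the pressure-gradient force (low pressure on the left).
Rotating 090° by 90° clockwise gives 180° — the wind blows toward the south.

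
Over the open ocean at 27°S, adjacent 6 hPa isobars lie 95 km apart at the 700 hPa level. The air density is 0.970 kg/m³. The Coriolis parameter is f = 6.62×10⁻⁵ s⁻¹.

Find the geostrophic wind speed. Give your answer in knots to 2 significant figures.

190 knots

Pressure gradient: |∂P/∂n| = 600 Pa / 95000 m = 6.32×10⁻³ Pa/m
Geostrophic balance (pressure-gradient force = Coriolis force):
V_g = (1/(fρ)) |∂P/∂n| = 6.32×10⁻³ / (6.62×10⁻⁵ × 0.970) = 98.4 m/s
Converting: 98.4 m/s × 1.944 = 190 knots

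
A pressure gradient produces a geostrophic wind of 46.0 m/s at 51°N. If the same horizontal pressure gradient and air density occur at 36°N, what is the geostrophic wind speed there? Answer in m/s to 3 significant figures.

60.8 m/s

With the same pressure gradient and density, V_g ∝ 1/f ∝ 1/sin φ.
V₂ = V₁ · sin φ₁ / sin φ₂ = 46.0 × sin 51° / sin 36°
V₂ = 46.0 × 0.7771/0.5878 = 60.8 m/s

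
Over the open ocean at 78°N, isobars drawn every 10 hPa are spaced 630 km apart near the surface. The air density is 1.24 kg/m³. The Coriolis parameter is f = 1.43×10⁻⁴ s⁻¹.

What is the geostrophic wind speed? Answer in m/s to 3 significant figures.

Pressure gradient: |∂P/∂n| = 1000 Pa / 630000 m = 1.59×10⁻³ Pa/m
Geostrophic balance (pressure-gradient force = Coriolis force):
V_g = (1/(fρ)) |∂P/∂n| = 1.59×10⁻³ / (1.43×10⁻⁴ × 1.24) = 8.95 m/s

8.95 m/s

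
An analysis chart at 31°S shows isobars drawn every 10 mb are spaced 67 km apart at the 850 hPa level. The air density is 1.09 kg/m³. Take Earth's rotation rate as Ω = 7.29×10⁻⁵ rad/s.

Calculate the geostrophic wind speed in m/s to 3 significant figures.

Coriolis parameter at 31°S:
f = 2Ω sin φ = 2 × 7.29×10⁻⁵ × sin 31° = 7.51×10⁻⁵ s⁻¹
Pressure gradient: |∂P/∂n| = 1000 Pa / 67000 m = 1.49×10⁻² Pa/m
Geostrophic balance (pressure-gradient force = Coriolis force):
V_g = (1/(fρ)) |∂P/∂n| = 1.49×10⁻² / (7.51×10⁻⁵ × 1.09) = 182 m/s

182 m/s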